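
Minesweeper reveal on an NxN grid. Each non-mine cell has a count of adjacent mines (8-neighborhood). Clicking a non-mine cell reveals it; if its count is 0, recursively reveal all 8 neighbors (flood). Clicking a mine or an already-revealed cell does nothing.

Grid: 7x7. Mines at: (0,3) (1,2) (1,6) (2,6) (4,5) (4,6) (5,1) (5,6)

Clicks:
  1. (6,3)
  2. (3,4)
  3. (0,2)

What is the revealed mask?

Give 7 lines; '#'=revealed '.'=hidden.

Answer: ###....
##.###.
######.
######.
#####..
..####.
..####.

Derivation:
Click 1 (6,3) count=0: revealed 32 new [(0,0) (0,1) (1,0) (1,1) (1,3) (1,4) (1,5) (2,0) (2,1) (2,2) (2,3) (2,4) (2,5) (3,0) (3,1) (3,2) (3,3) (3,4) (3,5) (4,0) (4,1) (4,2) (4,3) (4,4) (5,2) (5,3) (5,4) (5,5) (6,2) (6,3) (6,4) (6,5)] -> total=32
Click 2 (3,4) count=1: revealed 0 new [(none)] -> total=32
Click 3 (0,2) count=2: revealed 1 new [(0,2)] -> total=33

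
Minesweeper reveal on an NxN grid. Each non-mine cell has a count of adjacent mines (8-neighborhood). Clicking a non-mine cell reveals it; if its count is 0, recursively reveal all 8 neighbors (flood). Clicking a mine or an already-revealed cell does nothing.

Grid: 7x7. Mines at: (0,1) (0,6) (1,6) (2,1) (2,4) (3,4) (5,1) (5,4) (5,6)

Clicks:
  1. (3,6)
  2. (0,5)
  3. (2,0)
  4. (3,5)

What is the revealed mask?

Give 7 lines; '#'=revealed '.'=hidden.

Click 1 (3,6) count=0: revealed 6 new [(2,5) (2,6) (3,5) (3,6) (4,5) (4,6)] -> total=6
Click 2 (0,5) count=2: revealed 1 new [(0,5)] -> total=7
Click 3 (2,0) count=1: revealed 1 new [(2,0)] -> total=8
Click 4 (3,5) count=2: revealed 0 new [(none)] -> total=8

Answer: .....#.
.......
#....##
.....##
.....##
.......
.......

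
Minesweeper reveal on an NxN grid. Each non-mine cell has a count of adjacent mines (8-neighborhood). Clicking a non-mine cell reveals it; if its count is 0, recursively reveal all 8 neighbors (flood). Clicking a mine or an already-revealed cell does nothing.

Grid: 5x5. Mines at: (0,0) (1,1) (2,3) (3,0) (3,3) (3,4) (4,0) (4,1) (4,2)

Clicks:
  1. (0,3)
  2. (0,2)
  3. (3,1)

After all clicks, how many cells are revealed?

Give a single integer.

Answer: 7

Derivation:
Click 1 (0,3) count=0: revealed 6 new [(0,2) (0,3) (0,4) (1,2) (1,3) (1,4)] -> total=6
Click 2 (0,2) count=1: revealed 0 new [(none)] -> total=6
Click 3 (3,1) count=4: revealed 1 new [(3,1)] -> total=7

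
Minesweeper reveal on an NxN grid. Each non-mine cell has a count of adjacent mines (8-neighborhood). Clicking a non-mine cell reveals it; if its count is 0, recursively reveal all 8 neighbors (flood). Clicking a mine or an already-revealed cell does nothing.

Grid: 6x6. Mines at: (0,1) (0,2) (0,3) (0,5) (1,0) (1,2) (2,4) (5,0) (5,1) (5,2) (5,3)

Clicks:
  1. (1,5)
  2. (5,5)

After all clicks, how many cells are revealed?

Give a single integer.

Click 1 (1,5) count=2: revealed 1 new [(1,5)] -> total=1
Click 2 (5,5) count=0: revealed 6 new [(3,4) (3,5) (4,4) (4,5) (5,4) (5,5)] -> total=7

Answer: 7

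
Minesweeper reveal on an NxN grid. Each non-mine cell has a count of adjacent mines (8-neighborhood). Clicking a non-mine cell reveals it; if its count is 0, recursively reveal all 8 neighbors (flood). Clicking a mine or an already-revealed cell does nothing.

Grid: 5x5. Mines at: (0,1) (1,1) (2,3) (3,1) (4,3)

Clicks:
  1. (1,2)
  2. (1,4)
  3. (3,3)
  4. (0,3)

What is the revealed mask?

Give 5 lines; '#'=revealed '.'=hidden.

Click 1 (1,2) count=3: revealed 1 new [(1,2)] -> total=1
Click 2 (1,4) count=1: revealed 1 new [(1,4)] -> total=2
Click 3 (3,3) count=2: revealed 1 new [(3,3)] -> total=3
Click 4 (0,3) count=0: revealed 4 new [(0,2) (0,3) (0,4) (1,3)] -> total=7

Answer: ..###
..###
.....
...#.
.....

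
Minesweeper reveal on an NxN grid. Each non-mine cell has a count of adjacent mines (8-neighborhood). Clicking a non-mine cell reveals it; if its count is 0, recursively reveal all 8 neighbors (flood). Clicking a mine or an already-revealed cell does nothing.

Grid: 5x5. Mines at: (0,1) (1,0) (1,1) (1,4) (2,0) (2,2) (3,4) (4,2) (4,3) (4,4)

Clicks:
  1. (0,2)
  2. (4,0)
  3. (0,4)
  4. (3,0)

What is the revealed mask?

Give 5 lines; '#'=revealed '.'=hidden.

Click 1 (0,2) count=2: revealed 1 new [(0,2)] -> total=1
Click 2 (4,0) count=0: revealed 4 new [(3,0) (3,1) (4,0) (4,1)] -> total=5
Click 3 (0,4) count=1: revealed 1 new [(0,4)] -> total=6
Click 4 (3,0) count=1: revealed 0 new [(none)] -> total=6

Answer: ..#.#
.....
.....
##...
##...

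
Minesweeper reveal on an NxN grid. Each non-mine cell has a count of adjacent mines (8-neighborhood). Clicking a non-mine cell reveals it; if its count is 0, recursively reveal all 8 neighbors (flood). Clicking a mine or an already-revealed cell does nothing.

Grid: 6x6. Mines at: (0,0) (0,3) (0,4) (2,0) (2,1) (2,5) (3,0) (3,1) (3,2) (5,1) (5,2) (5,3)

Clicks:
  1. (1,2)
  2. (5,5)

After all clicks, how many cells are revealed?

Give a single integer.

Answer: 7

Derivation:
Click 1 (1,2) count=2: revealed 1 new [(1,2)] -> total=1
Click 2 (5,5) count=0: revealed 6 new [(3,4) (3,5) (4,4) (4,5) (5,4) (5,5)] -> total=7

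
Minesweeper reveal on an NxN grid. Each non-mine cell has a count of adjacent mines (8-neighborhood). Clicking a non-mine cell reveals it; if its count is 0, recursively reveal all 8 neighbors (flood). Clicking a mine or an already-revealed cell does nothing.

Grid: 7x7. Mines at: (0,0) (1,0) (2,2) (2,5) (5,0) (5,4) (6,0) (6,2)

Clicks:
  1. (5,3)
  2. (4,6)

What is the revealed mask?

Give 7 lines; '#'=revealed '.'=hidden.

Answer: .......
.......
.......
.....##
.....##
...#.##
.....##

Derivation:
Click 1 (5,3) count=2: revealed 1 new [(5,3)] -> total=1
Click 2 (4,6) count=0: revealed 8 new [(3,5) (3,6) (4,5) (4,6) (5,5) (5,6) (6,5) (6,6)] -> total=9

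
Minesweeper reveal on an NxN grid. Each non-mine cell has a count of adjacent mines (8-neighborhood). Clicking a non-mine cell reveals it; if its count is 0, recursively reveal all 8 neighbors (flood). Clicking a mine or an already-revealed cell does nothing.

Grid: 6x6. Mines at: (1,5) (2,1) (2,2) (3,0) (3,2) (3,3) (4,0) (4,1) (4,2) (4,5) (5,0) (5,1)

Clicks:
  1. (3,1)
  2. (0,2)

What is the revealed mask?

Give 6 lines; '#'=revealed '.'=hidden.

Click 1 (3,1) count=7: revealed 1 new [(3,1)] -> total=1
Click 2 (0,2) count=0: revealed 10 new [(0,0) (0,1) (0,2) (0,3) (0,4) (1,0) (1,1) (1,2) (1,3) (1,4)] -> total=11

Answer: #####.
#####.
......
.#....
......
......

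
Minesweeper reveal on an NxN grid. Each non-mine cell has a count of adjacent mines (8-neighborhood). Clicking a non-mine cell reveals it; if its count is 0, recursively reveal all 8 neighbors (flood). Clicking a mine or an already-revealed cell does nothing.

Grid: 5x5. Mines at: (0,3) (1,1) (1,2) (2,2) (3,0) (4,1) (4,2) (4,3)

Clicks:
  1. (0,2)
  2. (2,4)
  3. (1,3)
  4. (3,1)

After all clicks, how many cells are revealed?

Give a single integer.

Click 1 (0,2) count=3: revealed 1 new [(0,2)] -> total=1
Click 2 (2,4) count=0: revealed 6 new [(1,3) (1,4) (2,3) (2,4) (3,3) (3,4)] -> total=7
Click 3 (1,3) count=3: revealed 0 new [(none)] -> total=7
Click 4 (3,1) count=4: revealed 1 new [(3,1)] -> total=8

Answer: 8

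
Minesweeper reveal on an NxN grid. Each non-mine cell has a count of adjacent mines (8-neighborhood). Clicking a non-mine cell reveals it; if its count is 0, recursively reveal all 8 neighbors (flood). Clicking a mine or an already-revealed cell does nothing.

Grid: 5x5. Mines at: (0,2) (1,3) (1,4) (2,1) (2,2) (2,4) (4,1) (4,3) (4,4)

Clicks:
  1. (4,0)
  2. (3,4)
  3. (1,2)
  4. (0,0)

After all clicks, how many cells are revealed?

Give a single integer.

Answer: 7

Derivation:
Click 1 (4,0) count=1: revealed 1 new [(4,0)] -> total=1
Click 2 (3,4) count=3: revealed 1 new [(3,4)] -> total=2
Click 3 (1,2) count=4: revealed 1 new [(1,2)] -> total=3
Click 4 (0,0) count=0: revealed 4 new [(0,0) (0,1) (1,0) (1,1)] -> total=7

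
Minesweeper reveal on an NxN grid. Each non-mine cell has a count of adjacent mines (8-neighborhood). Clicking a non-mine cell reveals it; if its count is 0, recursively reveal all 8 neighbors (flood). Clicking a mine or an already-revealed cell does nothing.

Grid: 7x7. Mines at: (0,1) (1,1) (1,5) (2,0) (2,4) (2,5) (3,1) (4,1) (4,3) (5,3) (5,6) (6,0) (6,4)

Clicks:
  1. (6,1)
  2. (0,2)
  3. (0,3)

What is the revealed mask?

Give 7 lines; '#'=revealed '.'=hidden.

Answer: ..###..
..###..
.......
.......
.......
.......
.#.....

Derivation:
Click 1 (6,1) count=1: revealed 1 new [(6,1)] -> total=1
Click 2 (0,2) count=2: revealed 1 new [(0,2)] -> total=2
Click 3 (0,3) count=0: revealed 5 new [(0,3) (0,4) (1,2) (1,3) (1,4)] -> total=7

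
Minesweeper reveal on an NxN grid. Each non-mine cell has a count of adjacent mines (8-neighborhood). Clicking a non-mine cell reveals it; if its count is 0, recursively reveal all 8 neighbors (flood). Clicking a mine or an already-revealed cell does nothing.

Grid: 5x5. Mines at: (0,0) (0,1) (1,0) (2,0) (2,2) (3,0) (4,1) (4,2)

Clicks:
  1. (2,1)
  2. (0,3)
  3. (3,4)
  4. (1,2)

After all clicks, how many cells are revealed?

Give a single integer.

Answer: 13

Derivation:
Click 1 (2,1) count=4: revealed 1 new [(2,1)] -> total=1
Click 2 (0,3) count=0: revealed 12 new [(0,2) (0,3) (0,4) (1,2) (1,3) (1,4) (2,3) (2,4) (3,3) (3,4) (4,3) (4,4)] -> total=13
Click 3 (3,4) count=0: revealed 0 new [(none)] -> total=13
Click 4 (1,2) count=2: revealed 0 new [(none)] -> total=13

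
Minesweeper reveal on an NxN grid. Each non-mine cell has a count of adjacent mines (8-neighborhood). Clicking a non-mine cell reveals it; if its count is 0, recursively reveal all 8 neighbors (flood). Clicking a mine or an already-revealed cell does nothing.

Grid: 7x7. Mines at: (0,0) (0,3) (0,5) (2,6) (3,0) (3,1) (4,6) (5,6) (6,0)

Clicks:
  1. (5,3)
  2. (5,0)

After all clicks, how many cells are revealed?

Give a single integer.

Answer: 28

Derivation:
Click 1 (5,3) count=0: revealed 27 new [(1,2) (1,3) (1,4) (1,5) (2,2) (2,3) (2,4) (2,5) (3,2) (3,3) (3,4) (3,5) (4,1) (4,2) (4,3) (4,4) (4,5) (5,1) (5,2) (5,3) (5,4) (5,5) (6,1) (6,2) (6,3) (6,4) (6,5)] -> total=27
Click 2 (5,0) count=1: revealed 1 new [(5,0)] -> total=28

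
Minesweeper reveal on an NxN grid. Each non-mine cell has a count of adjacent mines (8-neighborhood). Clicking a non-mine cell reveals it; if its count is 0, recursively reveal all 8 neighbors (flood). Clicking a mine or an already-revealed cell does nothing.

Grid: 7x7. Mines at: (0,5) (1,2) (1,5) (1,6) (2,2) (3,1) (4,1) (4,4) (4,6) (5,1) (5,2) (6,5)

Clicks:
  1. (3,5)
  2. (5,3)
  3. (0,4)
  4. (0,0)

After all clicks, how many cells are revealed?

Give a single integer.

Click 1 (3,5) count=2: revealed 1 new [(3,5)] -> total=1
Click 2 (5,3) count=2: revealed 1 new [(5,3)] -> total=2
Click 3 (0,4) count=2: revealed 1 new [(0,4)] -> total=3
Click 4 (0,0) count=0: revealed 6 new [(0,0) (0,1) (1,0) (1,1) (2,0) (2,1)] -> total=9

Answer: 9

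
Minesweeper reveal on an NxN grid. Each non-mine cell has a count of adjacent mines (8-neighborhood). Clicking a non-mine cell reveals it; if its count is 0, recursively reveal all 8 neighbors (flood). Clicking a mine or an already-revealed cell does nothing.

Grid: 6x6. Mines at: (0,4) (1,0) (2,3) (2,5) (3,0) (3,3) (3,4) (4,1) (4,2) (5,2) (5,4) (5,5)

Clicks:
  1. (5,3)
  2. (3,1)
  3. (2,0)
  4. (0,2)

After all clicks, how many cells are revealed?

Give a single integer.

Click 1 (5,3) count=3: revealed 1 new [(5,3)] -> total=1
Click 2 (3,1) count=3: revealed 1 new [(3,1)] -> total=2
Click 3 (2,0) count=2: revealed 1 new [(2,0)] -> total=3
Click 4 (0,2) count=0: revealed 6 new [(0,1) (0,2) (0,3) (1,1) (1,2) (1,3)] -> total=9

Answer: 9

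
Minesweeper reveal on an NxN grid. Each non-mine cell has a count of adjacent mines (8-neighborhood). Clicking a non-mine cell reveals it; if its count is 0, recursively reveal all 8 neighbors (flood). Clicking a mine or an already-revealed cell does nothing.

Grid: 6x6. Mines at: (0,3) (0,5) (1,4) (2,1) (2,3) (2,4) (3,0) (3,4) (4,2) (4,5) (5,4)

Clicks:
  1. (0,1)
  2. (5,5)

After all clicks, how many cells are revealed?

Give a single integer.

Click 1 (0,1) count=0: revealed 6 new [(0,0) (0,1) (0,2) (1,0) (1,1) (1,2)] -> total=6
Click 2 (5,5) count=2: revealed 1 new [(5,5)] -> total=7

Answer: 7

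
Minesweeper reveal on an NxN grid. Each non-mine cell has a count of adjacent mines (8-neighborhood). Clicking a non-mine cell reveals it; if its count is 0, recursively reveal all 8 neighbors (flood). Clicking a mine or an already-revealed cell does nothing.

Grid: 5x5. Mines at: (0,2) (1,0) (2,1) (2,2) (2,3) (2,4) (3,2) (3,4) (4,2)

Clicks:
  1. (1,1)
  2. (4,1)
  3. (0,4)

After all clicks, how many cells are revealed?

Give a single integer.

Answer: 6

Derivation:
Click 1 (1,1) count=4: revealed 1 new [(1,1)] -> total=1
Click 2 (4,1) count=2: revealed 1 new [(4,1)] -> total=2
Click 3 (0,4) count=0: revealed 4 new [(0,3) (0,4) (1,3) (1,4)] -> total=6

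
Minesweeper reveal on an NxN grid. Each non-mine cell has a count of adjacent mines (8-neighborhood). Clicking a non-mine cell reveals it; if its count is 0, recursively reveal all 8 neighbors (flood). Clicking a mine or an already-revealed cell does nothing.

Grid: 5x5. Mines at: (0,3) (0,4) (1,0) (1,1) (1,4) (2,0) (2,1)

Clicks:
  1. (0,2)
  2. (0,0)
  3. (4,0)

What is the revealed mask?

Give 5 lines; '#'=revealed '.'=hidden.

Answer: #.#..
.....
..###
#####
#####

Derivation:
Click 1 (0,2) count=2: revealed 1 new [(0,2)] -> total=1
Click 2 (0,0) count=2: revealed 1 new [(0,0)] -> total=2
Click 3 (4,0) count=0: revealed 13 new [(2,2) (2,3) (2,4) (3,0) (3,1) (3,2) (3,3) (3,4) (4,0) (4,1) (4,2) (4,3) (4,4)] -> total=15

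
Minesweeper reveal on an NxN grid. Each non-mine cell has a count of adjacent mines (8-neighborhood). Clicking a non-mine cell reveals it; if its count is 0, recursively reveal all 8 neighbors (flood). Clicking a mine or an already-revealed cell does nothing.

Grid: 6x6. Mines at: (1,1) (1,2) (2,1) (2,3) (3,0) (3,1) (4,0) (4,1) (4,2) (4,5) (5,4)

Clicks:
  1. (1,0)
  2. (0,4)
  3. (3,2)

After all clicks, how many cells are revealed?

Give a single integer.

Answer: 12

Derivation:
Click 1 (1,0) count=2: revealed 1 new [(1,0)] -> total=1
Click 2 (0,4) count=0: revealed 10 new [(0,3) (0,4) (0,5) (1,3) (1,4) (1,5) (2,4) (2,5) (3,4) (3,5)] -> total=11
Click 3 (3,2) count=5: revealed 1 new [(3,2)] -> total=12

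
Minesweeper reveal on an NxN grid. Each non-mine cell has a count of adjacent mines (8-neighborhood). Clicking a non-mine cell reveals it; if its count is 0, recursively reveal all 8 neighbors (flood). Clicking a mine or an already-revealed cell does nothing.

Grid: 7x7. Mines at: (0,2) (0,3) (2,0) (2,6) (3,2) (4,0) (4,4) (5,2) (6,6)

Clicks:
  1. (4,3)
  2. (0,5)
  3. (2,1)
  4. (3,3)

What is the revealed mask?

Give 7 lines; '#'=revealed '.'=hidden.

Click 1 (4,3) count=3: revealed 1 new [(4,3)] -> total=1
Click 2 (0,5) count=0: revealed 6 new [(0,4) (0,5) (0,6) (1,4) (1,5) (1,6)] -> total=7
Click 3 (2,1) count=2: revealed 1 new [(2,1)] -> total=8
Click 4 (3,3) count=2: revealed 1 new [(3,3)] -> total=9

Answer: ....###
....###
.#.....
...#...
...#...
.......
.......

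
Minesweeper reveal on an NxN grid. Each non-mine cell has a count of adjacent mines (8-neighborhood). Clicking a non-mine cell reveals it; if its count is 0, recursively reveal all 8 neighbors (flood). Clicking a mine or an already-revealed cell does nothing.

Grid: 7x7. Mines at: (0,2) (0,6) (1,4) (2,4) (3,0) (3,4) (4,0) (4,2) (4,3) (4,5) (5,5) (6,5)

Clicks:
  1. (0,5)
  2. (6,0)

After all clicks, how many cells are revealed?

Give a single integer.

Click 1 (0,5) count=2: revealed 1 new [(0,5)] -> total=1
Click 2 (6,0) count=0: revealed 10 new [(5,0) (5,1) (5,2) (5,3) (5,4) (6,0) (6,1) (6,2) (6,3) (6,4)] -> total=11

Answer: 11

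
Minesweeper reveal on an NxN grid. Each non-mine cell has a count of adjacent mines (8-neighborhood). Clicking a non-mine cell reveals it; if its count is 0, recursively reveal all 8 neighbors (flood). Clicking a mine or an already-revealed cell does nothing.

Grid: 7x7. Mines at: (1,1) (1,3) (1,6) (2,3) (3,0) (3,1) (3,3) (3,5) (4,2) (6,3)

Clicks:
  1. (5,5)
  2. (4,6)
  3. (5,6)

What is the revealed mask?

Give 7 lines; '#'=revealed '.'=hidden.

Click 1 (5,5) count=0: revealed 9 new [(4,4) (4,5) (4,6) (5,4) (5,5) (5,6) (6,4) (6,5) (6,6)] -> total=9
Click 2 (4,6) count=1: revealed 0 new [(none)] -> total=9
Click 3 (5,6) count=0: revealed 0 new [(none)] -> total=9

Answer: .......
.......
.......
.......
....###
....###
....###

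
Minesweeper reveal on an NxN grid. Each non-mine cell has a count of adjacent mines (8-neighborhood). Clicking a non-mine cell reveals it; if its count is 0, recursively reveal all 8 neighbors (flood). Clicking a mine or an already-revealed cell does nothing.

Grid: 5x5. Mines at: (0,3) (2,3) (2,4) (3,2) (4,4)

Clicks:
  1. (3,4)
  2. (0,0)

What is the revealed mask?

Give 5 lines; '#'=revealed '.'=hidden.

Answer: ###..
###..
###..
##..#
##...

Derivation:
Click 1 (3,4) count=3: revealed 1 new [(3,4)] -> total=1
Click 2 (0,0) count=0: revealed 13 new [(0,0) (0,1) (0,2) (1,0) (1,1) (1,2) (2,0) (2,1) (2,2) (3,0) (3,1) (4,0) (4,1)] -> total=14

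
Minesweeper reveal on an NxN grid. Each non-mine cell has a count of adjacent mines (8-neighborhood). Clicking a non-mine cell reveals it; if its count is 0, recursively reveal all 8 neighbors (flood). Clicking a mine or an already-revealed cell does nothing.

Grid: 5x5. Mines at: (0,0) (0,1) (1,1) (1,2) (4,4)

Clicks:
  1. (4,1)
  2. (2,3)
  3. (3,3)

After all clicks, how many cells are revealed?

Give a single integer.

Click 1 (4,1) count=0: revealed 12 new [(2,0) (2,1) (2,2) (2,3) (3,0) (3,1) (3,2) (3,3) (4,0) (4,1) (4,2) (4,3)] -> total=12
Click 2 (2,3) count=1: revealed 0 new [(none)] -> total=12
Click 3 (3,3) count=1: revealed 0 new [(none)] -> total=12

Answer: 12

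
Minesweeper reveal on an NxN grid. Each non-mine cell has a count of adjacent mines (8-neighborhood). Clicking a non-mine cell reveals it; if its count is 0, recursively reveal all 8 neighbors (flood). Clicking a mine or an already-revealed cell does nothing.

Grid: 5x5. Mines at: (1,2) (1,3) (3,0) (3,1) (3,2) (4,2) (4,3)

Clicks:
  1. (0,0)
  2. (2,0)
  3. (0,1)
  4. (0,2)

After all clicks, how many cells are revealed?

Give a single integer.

Answer: 7

Derivation:
Click 1 (0,0) count=0: revealed 6 new [(0,0) (0,1) (1,0) (1,1) (2,0) (2,1)] -> total=6
Click 2 (2,0) count=2: revealed 0 new [(none)] -> total=6
Click 3 (0,1) count=1: revealed 0 new [(none)] -> total=6
Click 4 (0,2) count=2: revealed 1 new [(0,2)] -> total=7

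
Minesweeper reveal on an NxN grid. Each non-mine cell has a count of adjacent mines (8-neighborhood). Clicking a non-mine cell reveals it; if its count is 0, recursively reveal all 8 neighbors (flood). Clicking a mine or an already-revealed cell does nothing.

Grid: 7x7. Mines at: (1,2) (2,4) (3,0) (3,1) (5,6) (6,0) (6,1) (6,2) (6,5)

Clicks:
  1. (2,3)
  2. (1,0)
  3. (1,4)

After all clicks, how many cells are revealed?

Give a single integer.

Answer: 8

Derivation:
Click 1 (2,3) count=2: revealed 1 new [(2,3)] -> total=1
Click 2 (1,0) count=0: revealed 6 new [(0,0) (0,1) (1,0) (1,1) (2,0) (2,1)] -> total=7
Click 3 (1,4) count=1: revealed 1 new [(1,4)] -> total=8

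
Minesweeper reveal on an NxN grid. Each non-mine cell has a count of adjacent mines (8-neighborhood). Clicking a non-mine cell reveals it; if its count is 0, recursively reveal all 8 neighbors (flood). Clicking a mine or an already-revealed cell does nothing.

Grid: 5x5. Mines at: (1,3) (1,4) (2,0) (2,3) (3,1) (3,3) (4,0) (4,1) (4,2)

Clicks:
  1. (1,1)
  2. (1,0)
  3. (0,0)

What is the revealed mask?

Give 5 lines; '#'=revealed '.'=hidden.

Answer: ###..
###..
.....
.....
.....

Derivation:
Click 1 (1,1) count=1: revealed 1 new [(1,1)] -> total=1
Click 2 (1,0) count=1: revealed 1 new [(1,0)] -> total=2
Click 3 (0,0) count=0: revealed 4 new [(0,0) (0,1) (0,2) (1,2)] -> total=6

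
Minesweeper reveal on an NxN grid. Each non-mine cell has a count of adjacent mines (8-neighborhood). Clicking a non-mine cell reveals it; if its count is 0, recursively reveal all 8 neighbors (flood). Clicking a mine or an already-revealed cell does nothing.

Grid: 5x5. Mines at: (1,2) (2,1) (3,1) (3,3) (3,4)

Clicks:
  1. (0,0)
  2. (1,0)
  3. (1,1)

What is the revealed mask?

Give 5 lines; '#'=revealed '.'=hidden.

Answer: ##...
##...
.....
.....
.....

Derivation:
Click 1 (0,0) count=0: revealed 4 new [(0,0) (0,1) (1,0) (1,1)] -> total=4
Click 2 (1,0) count=1: revealed 0 new [(none)] -> total=4
Click 3 (1,1) count=2: revealed 0 new [(none)] -> total=4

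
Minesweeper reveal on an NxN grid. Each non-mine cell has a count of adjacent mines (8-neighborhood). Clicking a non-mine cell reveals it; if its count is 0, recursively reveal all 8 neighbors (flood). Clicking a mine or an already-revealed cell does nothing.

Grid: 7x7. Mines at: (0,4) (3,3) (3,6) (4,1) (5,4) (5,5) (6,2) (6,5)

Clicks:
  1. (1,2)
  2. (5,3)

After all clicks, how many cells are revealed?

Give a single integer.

Click 1 (1,2) count=0: revealed 15 new [(0,0) (0,1) (0,2) (0,3) (1,0) (1,1) (1,2) (1,3) (2,0) (2,1) (2,2) (2,3) (3,0) (3,1) (3,2)] -> total=15
Click 2 (5,3) count=2: revealed 1 new [(5,3)] -> total=16

Answer: 16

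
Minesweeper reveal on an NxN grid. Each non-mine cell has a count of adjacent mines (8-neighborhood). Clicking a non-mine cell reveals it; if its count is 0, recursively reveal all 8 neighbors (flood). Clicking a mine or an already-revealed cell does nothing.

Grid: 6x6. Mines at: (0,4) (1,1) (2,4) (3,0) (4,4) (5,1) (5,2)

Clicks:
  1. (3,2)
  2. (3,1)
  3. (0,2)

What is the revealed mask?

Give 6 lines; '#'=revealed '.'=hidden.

Click 1 (3,2) count=0: revealed 9 new [(2,1) (2,2) (2,3) (3,1) (3,2) (3,3) (4,1) (4,2) (4,3)] -> total=9
Click 2 (3,1) count=1: revealed 0 new [(none)] -> total=9
Click 3 (0,2) count=1: revealed 1 new [(0,2)] -> total=10

Answer: ..#...
......
.###..
.###..
.###..
......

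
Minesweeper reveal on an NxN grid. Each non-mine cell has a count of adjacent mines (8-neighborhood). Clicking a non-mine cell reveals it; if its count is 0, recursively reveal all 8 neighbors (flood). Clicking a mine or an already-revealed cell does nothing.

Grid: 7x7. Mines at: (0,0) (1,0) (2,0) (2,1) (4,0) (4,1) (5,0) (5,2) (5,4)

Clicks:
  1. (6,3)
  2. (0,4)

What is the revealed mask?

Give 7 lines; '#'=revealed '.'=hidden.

Click 1 (6,3) count=2: revealed 1 new [(6,3)] -> total=1
Click 2 (0,4) count=0: revealed 31 new [(0,1) (0,2) (0,3) (0,4) (0,5) (0,6) (1,1) (1,2) (1,3) (1,4) (1,5) (1,6) (2,2) (2,3) (2,4) (2,5) (2,6) (3,2) (3,3) (3,4) (3,5) (3,6) (4,2) (4,3) (4,4) (4,5) (4,6) (5,5) (5,6) (6,5) (6,6)] -> total=32

Answer: .######
.######
..#####
..#####
..#####
.....##
...#.##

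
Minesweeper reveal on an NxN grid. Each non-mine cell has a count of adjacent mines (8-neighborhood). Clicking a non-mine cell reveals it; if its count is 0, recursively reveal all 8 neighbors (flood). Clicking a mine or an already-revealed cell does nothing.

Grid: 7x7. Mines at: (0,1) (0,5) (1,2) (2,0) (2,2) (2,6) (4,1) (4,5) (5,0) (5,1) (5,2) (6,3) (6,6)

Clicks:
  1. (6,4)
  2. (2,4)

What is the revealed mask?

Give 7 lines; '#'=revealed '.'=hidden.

Click 1 (6,4) count=1: revealed 1 new [(6,4)] -> total=1
Click 2 (2,4) count=0: revealed 9 new [(1,3) (1,4) (1,5) (2,3) (2,4) (2,5) (3,3) (3,4) (3,5)] -> total=10

Answer: .......
...###.
...###.
...###.
.......
.......
....#..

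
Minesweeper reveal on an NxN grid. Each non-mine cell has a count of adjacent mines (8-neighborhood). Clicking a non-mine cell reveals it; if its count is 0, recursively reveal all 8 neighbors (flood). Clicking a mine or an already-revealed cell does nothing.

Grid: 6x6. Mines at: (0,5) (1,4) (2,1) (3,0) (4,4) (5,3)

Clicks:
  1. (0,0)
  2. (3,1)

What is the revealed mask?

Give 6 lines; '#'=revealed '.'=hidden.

Click 1 (0,0) count=0: revealed 8 new [(0,0) (0,1) (0,2) (0,3) (1,0) (1,1) (1,2) (1,3)] -> total=8
Click 2 (3,1) count=2: revealed 1 new [(3,1)] -> total=9

Answer: ####..
####..
......
.#....
......
......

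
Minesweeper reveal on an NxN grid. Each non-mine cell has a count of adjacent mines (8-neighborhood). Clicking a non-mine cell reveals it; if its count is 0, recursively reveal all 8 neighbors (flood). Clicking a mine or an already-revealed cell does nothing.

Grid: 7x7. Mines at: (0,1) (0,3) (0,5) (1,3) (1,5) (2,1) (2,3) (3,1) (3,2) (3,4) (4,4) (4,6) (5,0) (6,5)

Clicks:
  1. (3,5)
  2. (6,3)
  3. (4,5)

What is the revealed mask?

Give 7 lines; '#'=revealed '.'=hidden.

Click 1 (3,5) count=3: revealed 1 new [(3,5)] -> total=1
Click 2 (6,3) count=0: revealed 11 new [(4,1) (4,2) (4,3) (5,1) (5,2) (5,3) (5,4) (6,1) (6,2) (6,3) (6,4)] -> total=12
Click 3 (4,5) count=3: revealed 1 new [(4,5)] -> total=13

Answer: .......
.......
.......
.....#.
.###.#.
.####..
.####..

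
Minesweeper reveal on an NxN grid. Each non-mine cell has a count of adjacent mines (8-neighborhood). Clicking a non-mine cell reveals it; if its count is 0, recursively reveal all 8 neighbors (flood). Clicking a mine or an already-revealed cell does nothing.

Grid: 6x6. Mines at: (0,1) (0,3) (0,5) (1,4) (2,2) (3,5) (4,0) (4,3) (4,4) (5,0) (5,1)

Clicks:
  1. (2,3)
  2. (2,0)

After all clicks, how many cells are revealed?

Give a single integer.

Answer: 7

Derivation:
Click 1 (2,3) count=2: revealed 1 new [(2,3)] -> total=1
Click 2 (2,0) count=0: revealed 6 new [(1,0) (1,1) (2,0) (2,1) (3,0) (3,1)] -> total=7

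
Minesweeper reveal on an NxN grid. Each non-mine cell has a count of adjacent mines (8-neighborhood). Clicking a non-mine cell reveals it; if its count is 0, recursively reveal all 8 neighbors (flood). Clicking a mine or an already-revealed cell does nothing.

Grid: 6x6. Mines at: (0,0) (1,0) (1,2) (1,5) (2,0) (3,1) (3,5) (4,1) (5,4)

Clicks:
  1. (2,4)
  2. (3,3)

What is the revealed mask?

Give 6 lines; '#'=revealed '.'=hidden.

Answer: ......
......
..###.
..###.
..###.
......

Derivation:
Click 1 (2,4) count=2: revealed 1 new [(2,4)] -> total=1
Click 2 (3,3) count=0: revealed 8 new [(2,2) (2,3) (3,2) (3,3) (3,4) (4,2) (4,3) (4,4)] -> total=9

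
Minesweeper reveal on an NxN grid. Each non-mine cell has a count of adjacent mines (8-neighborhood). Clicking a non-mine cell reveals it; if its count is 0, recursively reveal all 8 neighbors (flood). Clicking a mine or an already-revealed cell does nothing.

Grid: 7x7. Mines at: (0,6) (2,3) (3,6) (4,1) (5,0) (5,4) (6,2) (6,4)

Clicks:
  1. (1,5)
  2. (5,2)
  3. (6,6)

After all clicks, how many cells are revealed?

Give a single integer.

Click 1 (1,5) count=1: revealed 1 new [(1,5)] -> total=1
Click 2 (5,2) count=2: revealed 1 new [(5,2)] -> total=2
Click 3 (6,6) count=0: revealed 6 new [(4,5) (4,6) (5,5) (5,6) (6,5) (6,6)] -> total=8

Answer: 8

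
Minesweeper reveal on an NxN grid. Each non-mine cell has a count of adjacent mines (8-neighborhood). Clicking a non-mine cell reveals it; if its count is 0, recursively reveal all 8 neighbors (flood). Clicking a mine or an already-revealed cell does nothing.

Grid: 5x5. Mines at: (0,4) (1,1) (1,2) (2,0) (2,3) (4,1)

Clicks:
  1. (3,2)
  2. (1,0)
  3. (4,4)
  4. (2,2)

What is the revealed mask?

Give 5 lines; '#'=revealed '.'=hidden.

Answer: .....
#....
..#..
..###
..###

Derivation:
Click 1 (3,2) count=2: revealed 1 new [(3,2)] -> total=1
Click 2 (1,0) count=2: revealed 1 new [(1,0)] -> total=2
Click 3 (4,4) count=0: revealed 5 new [(3,3) (3,4) (4,2) (4,3) (4,4)] -> total=7
Click 4 (2,2) count=3: revealed 1 new [(2,2)] -> total=8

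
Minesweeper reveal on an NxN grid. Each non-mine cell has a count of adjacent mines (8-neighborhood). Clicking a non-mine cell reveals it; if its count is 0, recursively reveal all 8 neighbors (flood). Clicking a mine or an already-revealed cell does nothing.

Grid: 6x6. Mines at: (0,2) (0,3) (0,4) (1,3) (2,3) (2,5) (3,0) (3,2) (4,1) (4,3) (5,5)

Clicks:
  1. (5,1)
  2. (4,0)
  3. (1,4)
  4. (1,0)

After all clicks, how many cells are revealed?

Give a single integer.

Answer: 9

Derivation:
Click 1 (5,1) count=1: revealed 1 new [(5,1)] -> total=1
Click 2 (4,0) count=2: revealed 1 new [(4,0)] -> total=2
Click 3 (1,4) count=5: revealed 1 new [(1,4)] -> total=3
Click 4 (1,0) count=0: revealed 6 new [(0,0) (0,1) (1,0) (1,1) (2,0) (2,1)] -> total=9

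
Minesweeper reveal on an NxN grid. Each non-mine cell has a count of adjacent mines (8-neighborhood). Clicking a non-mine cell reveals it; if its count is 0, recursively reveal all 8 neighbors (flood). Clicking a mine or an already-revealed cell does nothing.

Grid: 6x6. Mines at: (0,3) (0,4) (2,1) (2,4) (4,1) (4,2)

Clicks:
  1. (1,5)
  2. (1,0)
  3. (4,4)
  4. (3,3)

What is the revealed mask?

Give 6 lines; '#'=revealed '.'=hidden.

Click 1 (1,5) count=2: revealed 1 new [(1,5)] -> total=1
Click 2 (1,0) count=1: revealed 1 new [(1,0)] -> total=2
Click 3 (4,4) count=0: revealed 9 new [(3,3) (3,4) (3,5) (4,3) (4,4) (4,5) (5,3) (5,4) (5,5)] -> total=11
Click 4 (3,3) count=2: revealed 0 new [(none)] -> total=11

Answer: ......
#....#
......
...###
...###
...###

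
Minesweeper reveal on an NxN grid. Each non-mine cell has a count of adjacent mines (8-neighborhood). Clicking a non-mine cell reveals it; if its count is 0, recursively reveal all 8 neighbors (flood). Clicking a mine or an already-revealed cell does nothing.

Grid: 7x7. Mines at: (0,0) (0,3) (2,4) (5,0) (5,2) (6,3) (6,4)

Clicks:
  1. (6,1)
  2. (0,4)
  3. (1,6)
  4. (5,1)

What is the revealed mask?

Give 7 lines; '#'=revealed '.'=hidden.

Answer: ....###
....###
.....##
...####
...####
.#.####
.#...##

Derivation:
Click 1 (6,1) count=2: revealed 1 new [(6,1)] -> total=1
Click 2 (0,4) count=1: revealed 1 new [(0,4)] -> total=2
Click 3 (1,6) count=0: revealed 21 new [(0,5) (0,6) (1,4) (1,5) (1,6) (2,5) (2,6) (3,3) (3,4) (3,5) (3,6) (4,3) (4,4) (4,5) (4,6) (5,3) (5,4) (5,5) (5,6) (6,5) (6,6)] -> total=23
Click 4 (5,1) count=2: revealed 1 new [(5,1)] -> total=24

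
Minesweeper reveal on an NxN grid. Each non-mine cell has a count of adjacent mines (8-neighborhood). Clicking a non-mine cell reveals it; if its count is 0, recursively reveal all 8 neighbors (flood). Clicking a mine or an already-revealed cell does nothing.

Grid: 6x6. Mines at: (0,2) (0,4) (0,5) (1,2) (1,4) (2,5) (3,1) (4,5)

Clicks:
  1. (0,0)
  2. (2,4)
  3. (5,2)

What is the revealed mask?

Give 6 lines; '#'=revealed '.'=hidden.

Answer: ##....
##....
#####.
..###.
#####.
#####.

Derivation:
Click 1 (0,0) count=0: revealed 6 new [(0,0) (0,1) (1,0) (1,1) (2,0) (2,1)] -> total=6
Click 2 (2,4) count=2: revealed 1 new [(2,4)] -> total=7
Click 3 (5,2) count=0: revealed 15 new [(2,2) (2,3) (3,2) (3,3) (3,4) (4,0) (4,1) (4,2) (4,3) (4,4) (5,0) (5,1) (5,2) (5,3) (5,4)] -> total=22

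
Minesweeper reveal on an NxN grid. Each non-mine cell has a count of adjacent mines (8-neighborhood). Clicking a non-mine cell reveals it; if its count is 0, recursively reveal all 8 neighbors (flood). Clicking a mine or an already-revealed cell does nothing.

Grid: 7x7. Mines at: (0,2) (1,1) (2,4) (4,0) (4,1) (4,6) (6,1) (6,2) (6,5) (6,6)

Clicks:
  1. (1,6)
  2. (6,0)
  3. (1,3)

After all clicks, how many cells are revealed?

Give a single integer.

Click 1 (1,6) count=0: revealed 12 new [(0,3) (0,4) (0,5) (0,6) (1,3) (1,4) (1,5) (1,6) (2,5) (2,6) (3,5) (3,6)] -> total=12
Click 2 (6,0) count=1: revealed 1 new [(6,0)] -> total=13
Click 3 (1,3) count=2: revealed 0 new [(none)] -> total=13

Answer: 13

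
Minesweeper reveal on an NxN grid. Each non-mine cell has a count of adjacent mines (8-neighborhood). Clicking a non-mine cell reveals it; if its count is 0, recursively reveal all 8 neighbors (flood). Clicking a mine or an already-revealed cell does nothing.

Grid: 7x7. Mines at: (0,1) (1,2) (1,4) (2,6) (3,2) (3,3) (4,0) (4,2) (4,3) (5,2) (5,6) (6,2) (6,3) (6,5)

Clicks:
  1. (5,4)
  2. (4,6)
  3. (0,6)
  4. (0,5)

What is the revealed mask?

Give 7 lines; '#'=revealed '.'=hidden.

Click 1 (5,4) count=3: revealed 1 new [(5,4)] -> total=1
Click 2 (4,6) count=1: revealed 1 new [(4,6)] -> total=2
Click 3 (0,6) count=0: revealed 4 new [(0,5) (0,6) (1,5) (1,6)] -> total=6
Click 4 (0,5) count=1: revealed 0 new [(none)] -> total=6

Answer: .....##
.....##
.......
.......
......#
....#..
.......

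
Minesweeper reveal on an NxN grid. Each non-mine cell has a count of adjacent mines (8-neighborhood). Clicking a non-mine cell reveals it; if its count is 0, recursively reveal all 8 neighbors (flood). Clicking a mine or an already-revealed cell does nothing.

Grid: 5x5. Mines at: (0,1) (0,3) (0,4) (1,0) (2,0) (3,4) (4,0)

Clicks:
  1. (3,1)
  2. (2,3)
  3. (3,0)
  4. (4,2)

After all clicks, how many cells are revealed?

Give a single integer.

Answer: 13

Derivation:
Click 1 (3,1) count=2: revealed 1 new [(3,1)] -> total=1
Click 2 (2,3) count=1: revealed 1 new [(2,3)] -> total=2
Click 3 (3,0) count=2: revealed 1 new [(3,0)] -> total=3
Click 4 (4,2) count=0: revealed 10 new [(1,1) (1,2) (1,3) (2,1) (2,2) (3,2) (3,3) (4,1) (4,2) (4,3)] -> total=13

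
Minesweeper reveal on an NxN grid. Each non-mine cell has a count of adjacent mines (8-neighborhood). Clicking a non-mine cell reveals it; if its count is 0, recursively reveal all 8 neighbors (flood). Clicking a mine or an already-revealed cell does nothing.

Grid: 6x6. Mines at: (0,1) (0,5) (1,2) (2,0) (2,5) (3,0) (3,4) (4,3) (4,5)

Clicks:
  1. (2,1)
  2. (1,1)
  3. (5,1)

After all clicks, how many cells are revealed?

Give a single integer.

Answer: 8

Derivation:
Click 1 (2,1) count=3: revealed 1 new [(2,1)] -> total=1
Click 2 (1,1) count=3: revealed 1 new [(1,1)] -> total=2
Click 3 (5,1) count=0: revealed 6 new [(4,0) (4,1) (4,2) (5,0) (5,1) (5,2)] -> total=8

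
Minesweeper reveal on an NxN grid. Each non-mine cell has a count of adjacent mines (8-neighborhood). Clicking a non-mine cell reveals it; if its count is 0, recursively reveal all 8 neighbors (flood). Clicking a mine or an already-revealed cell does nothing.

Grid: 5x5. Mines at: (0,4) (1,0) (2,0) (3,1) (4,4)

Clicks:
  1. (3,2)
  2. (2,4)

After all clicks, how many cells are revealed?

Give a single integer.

Answer: 14

Derivation:
Click 1 (3,2) count=1: revealed 1 new [(3,2)] -> total=1
Click 2 (2,4) count=0: revealed 13 new [(0,1) (0,2) (0,3) (1,1) (1,2) (1,3) (1,4) (2,1) (2,2) (2,3) (2,4) (3,3) (3,4)] -> total=14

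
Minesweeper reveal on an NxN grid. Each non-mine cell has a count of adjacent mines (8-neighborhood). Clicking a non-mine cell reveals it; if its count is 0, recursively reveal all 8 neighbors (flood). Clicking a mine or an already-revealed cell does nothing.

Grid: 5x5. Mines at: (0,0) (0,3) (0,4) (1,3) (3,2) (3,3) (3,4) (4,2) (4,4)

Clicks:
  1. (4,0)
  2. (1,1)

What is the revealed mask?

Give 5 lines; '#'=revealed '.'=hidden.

Click 1 (4,0) count=0: revealed 8 new [(1,0) (1,1) (2,0) (2,1) (3,0) (3,1) (4,0) (4,1)] -> total=8
Click 2 (1,1) count=1: revealed 0 new [(none)] -> total=8

Answer: .....
##...
##...
##...
##...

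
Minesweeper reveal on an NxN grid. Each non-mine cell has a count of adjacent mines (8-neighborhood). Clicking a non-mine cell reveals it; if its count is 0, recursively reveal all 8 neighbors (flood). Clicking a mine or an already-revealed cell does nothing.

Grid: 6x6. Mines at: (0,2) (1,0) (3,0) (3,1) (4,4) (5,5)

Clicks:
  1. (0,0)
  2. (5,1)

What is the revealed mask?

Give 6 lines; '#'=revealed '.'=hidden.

Click 1 (0,0) count=1: revealed 1 new [(0,0)] -> total=1
Click 2 (5,1) count=0: revealed 8 new [(4,0) (4,1) (4,2) (4,3) (5,0) (5,1) (5,2) (5,3)] -> total=9

Answer: #.....
......
......
......
####..
####..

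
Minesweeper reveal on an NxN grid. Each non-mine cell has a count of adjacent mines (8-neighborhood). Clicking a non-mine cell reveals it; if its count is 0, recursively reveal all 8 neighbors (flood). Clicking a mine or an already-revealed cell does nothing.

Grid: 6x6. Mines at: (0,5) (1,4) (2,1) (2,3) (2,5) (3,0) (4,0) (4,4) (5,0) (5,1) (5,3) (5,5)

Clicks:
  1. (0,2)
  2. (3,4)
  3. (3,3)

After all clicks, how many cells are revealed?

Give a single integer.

Click 1 (0,2) count=0: revealed 8 new [(0,0) (0,1) (0,2) (0,3) (1,0) (1,1) (1,2) (1,3)] -> total=8
Click 2 (3,4) count=3: revealed 1 new [(3,4)] -> total=9
Click 3 (3,3) count=2: revealed 1 new [(3,3)] -> total=10

Answer: 10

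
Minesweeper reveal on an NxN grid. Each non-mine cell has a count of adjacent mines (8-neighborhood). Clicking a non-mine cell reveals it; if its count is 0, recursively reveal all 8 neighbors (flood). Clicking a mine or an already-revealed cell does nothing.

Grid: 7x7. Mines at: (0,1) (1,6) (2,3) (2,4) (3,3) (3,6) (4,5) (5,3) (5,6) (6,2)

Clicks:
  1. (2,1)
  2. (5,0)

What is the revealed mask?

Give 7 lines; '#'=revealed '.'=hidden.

Answer: .......
###....
###....
###....
###....
###....
##.....

Derivation:
Click 1 (2,1) count=0: revealed 17 new [(1,0) (1,1) (1,2) (2,0) (2,1) (2,2) (3,0) (3,1) (3,2) (4,0) (4,1) (4,2) (5,0) (5,1) (5,2) (6,0) (6,1)] -> total=17
Click 2 (5,0) count=0: revealed 0 new [(none)] -> total=17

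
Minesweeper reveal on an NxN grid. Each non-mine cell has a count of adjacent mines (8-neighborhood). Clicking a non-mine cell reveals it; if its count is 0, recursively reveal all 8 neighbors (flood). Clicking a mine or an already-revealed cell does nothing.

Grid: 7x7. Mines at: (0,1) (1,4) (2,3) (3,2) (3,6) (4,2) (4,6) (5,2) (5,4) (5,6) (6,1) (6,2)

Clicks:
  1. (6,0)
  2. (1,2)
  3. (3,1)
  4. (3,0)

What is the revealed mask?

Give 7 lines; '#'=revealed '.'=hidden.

Answer: .......
###....
##.....
##.....
##.....
##.....
#......

Derivation:
Click 1 (6,0) count=1: revealed 1 new [(6,0)] -> total=1
Click 2 (1,2) count=2: revealed 1 new [(1,2)] -> total=2
Click 3 (3,1) count=2: revealed 1 new [(3,1)] -> total=3
Click 4 (3,0) count=0: revealed 9 new [(1,0) (1,1) (2,0) (2,1) (3,0) (4,0) (4,1) (5,0) (5,1)] -> total=12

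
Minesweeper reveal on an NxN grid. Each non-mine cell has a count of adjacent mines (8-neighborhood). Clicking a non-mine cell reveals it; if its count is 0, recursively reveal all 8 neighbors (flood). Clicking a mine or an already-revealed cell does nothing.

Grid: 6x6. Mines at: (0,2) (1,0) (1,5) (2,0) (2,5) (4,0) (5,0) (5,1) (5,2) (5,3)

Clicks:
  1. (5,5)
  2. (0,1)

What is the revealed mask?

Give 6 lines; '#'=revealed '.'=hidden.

Answer: .#....
......
......
....##
....##
....##

Derivation:
Click 1 (5,5) count=0: revealed 6 new [(3,4) (3,5) (4,4) (4,5) (5,4) (5,5)] -> total=6
Click 2 (0,1) count=2: revealed 1 new [(0,1)] -> total=7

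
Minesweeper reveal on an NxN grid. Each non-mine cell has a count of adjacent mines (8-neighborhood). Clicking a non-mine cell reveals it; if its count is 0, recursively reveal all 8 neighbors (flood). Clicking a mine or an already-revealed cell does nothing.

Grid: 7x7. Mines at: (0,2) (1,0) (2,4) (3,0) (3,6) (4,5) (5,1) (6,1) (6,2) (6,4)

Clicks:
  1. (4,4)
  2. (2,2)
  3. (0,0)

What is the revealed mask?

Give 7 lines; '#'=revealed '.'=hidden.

Answer: #......
.###...
.###...
.####..
.####..
..###..
.......

Derivation:
Click 1 (4,4) count=1: revealed 1 new [(4,4)] -> total=1
Click 2 (2,2) count=0: revealed 16 new [(1,1) (1,2) (1,3) (2,1) (2,2) (2,3) (3,1) (3,2) (3,3) (3,4) (4,1) (4,2) (4,3) (5,2) (5,3) (5,4)] -> total=17
Click 3 (0,0) count=1: revealed 1 new [(0,0)] -> total=18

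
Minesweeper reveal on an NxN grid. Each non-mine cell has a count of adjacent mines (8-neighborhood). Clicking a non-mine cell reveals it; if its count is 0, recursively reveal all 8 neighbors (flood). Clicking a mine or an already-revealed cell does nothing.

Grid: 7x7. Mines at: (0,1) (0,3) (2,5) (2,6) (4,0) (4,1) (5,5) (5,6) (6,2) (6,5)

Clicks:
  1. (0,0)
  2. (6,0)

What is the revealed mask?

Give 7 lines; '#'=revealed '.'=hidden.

Click 1 (0,0) count=1: revealed 1 new [(0,0)] -> total=1
Click 2 (6,0) count=0: revealed 4 new [(5,0) (5,1) (6,0) (6,1)] -> total=5

Answer: #......
.......
.......
.......
.......
##.....
##.....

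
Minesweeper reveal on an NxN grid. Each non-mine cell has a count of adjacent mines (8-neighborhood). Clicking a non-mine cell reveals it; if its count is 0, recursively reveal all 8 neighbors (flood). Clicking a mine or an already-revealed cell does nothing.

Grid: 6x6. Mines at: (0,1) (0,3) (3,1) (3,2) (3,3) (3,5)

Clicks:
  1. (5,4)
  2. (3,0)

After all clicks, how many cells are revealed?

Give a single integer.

Click 1 (5,4) count=0: revealed 12 new [(4,0) (4,1) (4,2) (4,3) (4,4) (4,5) (5,0) (5,1) (5,2) (5,3) (5,4) (5,5)] -> total=12
Click 2 (3,0) count=1: revealed 1 new [(3,0)] -> total=13

Answer: 13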